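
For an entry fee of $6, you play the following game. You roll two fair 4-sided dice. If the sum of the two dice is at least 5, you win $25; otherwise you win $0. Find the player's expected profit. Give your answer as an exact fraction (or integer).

E[payout] = (3/8)·0 + (5/8)·25 = 125/8
Expected profit = 125/8 − 6 = 77/8

77/8 dollars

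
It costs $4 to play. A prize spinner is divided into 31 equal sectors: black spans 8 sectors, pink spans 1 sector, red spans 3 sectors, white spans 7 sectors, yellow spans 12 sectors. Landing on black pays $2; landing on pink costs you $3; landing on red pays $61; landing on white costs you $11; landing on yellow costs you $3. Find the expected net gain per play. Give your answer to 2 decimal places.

-$1.32

E[payout] = (8/31)·2 + (1/31)·(-3) + (3/31)·61 + (7/31)·(-11) + (12/31)·(-3) = 83/31
Expected profit = 83/31 − 4 = -41/31 ≈ -$1.32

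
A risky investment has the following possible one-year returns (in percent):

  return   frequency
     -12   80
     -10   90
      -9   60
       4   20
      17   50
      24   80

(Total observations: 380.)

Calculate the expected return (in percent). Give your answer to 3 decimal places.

Total = 380, so P(return=-12) = 80/380, etc.
E[X] = (4/19)·(-12) + (9/38)·(-10) + (3/19)·(-9) + (1/19)·4 + (5/38)·17 + (4/19)·24
     = 45/38 ≈ 1.184

1.184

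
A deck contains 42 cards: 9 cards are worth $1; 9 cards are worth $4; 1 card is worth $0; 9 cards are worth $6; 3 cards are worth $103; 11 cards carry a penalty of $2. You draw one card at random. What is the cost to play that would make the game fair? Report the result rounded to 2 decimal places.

$9.19

E[payout] = (9/42)·1 + (9/42)·4 + (1/42)·0 + (9/42)·6 + (3/42)·103 + (11/42)·(-2) = 193/21
Fair fee = E[payout] = 193/21 ≈ $9.19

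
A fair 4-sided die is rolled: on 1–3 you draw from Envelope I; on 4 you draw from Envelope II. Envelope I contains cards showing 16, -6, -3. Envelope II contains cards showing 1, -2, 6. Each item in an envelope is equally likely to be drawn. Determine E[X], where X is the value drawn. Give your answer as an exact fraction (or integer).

E[X | Envelope I] = (16 − 6 − 3)/3 = 7/3
E[X | Envelope II] = (1 − 2 + 6)/3 = 5/3
E[X] = (3/4)·7/3 + (1/4)·5/3 = 13/6

13/6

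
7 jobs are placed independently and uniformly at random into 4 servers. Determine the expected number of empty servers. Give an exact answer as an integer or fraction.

2187/4096

Let Xⱼ=1 if server j is empty. P(Xⱼ=1) = ((4-1)/4)^7 = 2187/16384.
By linearity, E[#empty] = 4·2187/16384 = 2187/4096.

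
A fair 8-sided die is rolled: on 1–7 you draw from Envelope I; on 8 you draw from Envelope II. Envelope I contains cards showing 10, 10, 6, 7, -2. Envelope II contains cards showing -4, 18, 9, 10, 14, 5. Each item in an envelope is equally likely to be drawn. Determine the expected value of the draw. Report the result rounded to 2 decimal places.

E[X | Envelope I] = (10 + 10 + 6 + 7 − 2)/5 = 31/5
E[X | Envelope II] = (-4 + 18 + 9 + 10 + 14 + 5)/6 = 26/3
E[X] = (7/8)·31/5 + (1/8)·26/3 = 781/120 ≈ 6.51

6.51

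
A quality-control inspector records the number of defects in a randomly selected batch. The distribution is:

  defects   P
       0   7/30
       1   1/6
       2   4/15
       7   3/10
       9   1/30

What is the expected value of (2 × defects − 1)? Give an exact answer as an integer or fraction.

26/5

E[2x-1] = (7/30)·(-1) + (1/6)·1 + (4/15)·3 + (3/10)·13 + (1/30)·17
     = 26/5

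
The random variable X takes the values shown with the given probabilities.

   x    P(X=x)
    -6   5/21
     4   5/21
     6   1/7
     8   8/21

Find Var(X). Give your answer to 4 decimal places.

E[X] = (5/21)·(-6) + (5/21)·4 + (1/7)·6 + (8/21)·8 = 24/7
E[X²] = (5/21)·36 + (5/21)·16 + (1/7)·36 + (8/21)·64 = 880/21
Var(X) = 880/21 − (24/7)² = 4432/147 ≈ 30.1497

30.1497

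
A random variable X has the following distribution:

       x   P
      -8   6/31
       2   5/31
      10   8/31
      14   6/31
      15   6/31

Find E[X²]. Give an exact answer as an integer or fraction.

E[X²] = (6/31)·64 + (5/31)·4 + (8/31)·100 + (6/31)·196 + (6/31)·225
     = 3730/31

3730/31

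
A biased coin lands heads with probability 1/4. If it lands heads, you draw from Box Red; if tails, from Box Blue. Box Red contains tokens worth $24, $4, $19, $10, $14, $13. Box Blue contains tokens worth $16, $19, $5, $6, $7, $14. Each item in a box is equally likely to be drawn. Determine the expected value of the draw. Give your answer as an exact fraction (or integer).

E[X | Box Red] = (24 + 4 + 19 + 10 + 14 + 13)/6 = 14
E[X | Box Blue] = (16 + 19 + 5 + 6 + 7 + 14)/6 = 67/6
E[X] = (1/4)·14 + (3/4)·67/6 = 95/8

95/8 dollars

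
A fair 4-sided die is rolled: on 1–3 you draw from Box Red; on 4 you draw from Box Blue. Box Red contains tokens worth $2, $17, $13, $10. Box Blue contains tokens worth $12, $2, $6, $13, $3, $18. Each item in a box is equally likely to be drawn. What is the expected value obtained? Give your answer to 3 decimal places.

$10.125

E[X | Box Red] = (2 + 17 + 13 + 10)/4 = 21/2
E[X | Box Blue] = (12 + 2 + 6 + 13 + 3 + 18)/6 = 9
E[X] = (3/4)·21/2 + (1/4)·9 = 81/8 ≈ 10.125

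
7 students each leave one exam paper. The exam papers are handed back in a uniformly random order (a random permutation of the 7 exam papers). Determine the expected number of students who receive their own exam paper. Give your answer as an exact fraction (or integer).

1

Let Xᵢ = 1 if person i gets their own exam paper. For each i, P(Xᵢ=1) = 1/7.
By linearity of expectation, E[X₁+…+X_7] = 7·(1/7) = 1.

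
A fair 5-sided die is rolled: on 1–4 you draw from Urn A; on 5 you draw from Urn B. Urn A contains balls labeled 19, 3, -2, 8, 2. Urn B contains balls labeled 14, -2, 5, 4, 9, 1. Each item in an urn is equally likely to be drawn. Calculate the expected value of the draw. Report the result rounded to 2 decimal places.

E[X | Urn A] = (19 + 3 − 2 + 8 + 2)/5 = 6
E[X | Urn B] = (14 − 2 + 5 + 4 + 9 + 1)/6 = 31/6
E[X] = (4/5)·6 + (1/5)·31/6 = 35/6 ≈ 5.83

5.83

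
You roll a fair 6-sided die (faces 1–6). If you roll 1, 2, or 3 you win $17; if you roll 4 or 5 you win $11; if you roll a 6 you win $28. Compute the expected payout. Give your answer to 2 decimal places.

$16.83

E[payout] = (1/3)·11 + (1/2)·17 + (1/6)·28 = 101/6
≈ $16.83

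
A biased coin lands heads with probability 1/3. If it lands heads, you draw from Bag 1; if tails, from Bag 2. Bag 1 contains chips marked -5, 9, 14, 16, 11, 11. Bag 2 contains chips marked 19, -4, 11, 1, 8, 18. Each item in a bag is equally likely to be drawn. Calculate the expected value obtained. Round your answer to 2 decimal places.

9.00

E[X | Bag 1] = (-5 + 9 + 14 + 16 + 11 + 11)/6 = 28/3
E[X | Bag 2] = (19 − 4 + 11 + 1 + 8 + 18)/6 = 53/6
E[X] = (1/3)·28/3 + (2/3)·53/6 = 9 ≈ 9.00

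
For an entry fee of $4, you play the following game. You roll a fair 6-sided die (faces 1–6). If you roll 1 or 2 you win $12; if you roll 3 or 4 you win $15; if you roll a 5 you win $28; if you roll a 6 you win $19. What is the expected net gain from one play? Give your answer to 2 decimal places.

E[payout] = (1/3)·12 + (1/3)·15 + (1/6)·19 + (1/6)·28 = 101/6
Expected profit = 101/6 − 4 = 77/6 ≈ $12.83

$12.83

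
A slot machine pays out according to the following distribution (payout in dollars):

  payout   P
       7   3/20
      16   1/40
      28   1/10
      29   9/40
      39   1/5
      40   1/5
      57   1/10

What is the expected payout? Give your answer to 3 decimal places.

$32.275

E[X] = (3/20)·7 + (1/40)·16 + (1/10)·28 + (9/40)·29 + (1/5)·39 + (1/5)·40 + (1/10)·57
     = 1291/40 ≈ 32.275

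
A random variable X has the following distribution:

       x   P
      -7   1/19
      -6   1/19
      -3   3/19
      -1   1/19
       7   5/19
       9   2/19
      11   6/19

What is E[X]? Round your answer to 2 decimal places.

E[X] = (1/19)·(-7) + (1/19)·(-6) + (3/19)·(-3) + (1/19)·(-1) + (5/19)·7 + (2/19)·9 + (6/19)·11
     = 96/19 ≈ 5.05

5.05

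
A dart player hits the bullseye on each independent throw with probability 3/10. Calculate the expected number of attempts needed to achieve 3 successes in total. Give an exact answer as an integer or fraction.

By linearity (sum of 3 independent geometric waits), E[trials] = 3/p = 3/(3/10) = 10.

10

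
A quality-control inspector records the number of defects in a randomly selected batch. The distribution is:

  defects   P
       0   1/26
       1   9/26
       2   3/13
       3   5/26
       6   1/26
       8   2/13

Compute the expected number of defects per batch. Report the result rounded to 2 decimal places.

E[X] = (1/26)·0 + (9/26)·1 + (3/13)·2 + (5/26)·3 + (1/26)·6 + (2/13)·8
     = 37/13 ≈ 2.85

2.85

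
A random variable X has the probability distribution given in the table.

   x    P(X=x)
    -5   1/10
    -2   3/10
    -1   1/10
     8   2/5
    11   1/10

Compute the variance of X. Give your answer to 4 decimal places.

31.8900

E[X] = (1/10)·(-5) + (3/10)·(-2) + (1/10)·(-1) + (2/5)·8 + (1/10)·11 = 31/10
E[X²] = (1/10)·25 + (3/10)·4 + (1/10)·1 + (2/5)·64 + (1/10)·121 = 83/2
Var(X) = 83/2 − (31/10)² = 3189/100 ≈ 31.8900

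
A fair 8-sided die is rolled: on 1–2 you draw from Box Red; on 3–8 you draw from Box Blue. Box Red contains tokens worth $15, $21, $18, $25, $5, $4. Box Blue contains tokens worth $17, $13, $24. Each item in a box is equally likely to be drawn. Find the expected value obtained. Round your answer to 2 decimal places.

$17.17

E[X | Box Red] = (15 + 21 + 18 + 25 + 5 + 4)/6 = 44/3
E[X | Box Blue] = (17 + 13 + 24)/3 = 18
E[X] = (1/4)·44/3 + (3/4)·18 = 103/6 ≈ 17.17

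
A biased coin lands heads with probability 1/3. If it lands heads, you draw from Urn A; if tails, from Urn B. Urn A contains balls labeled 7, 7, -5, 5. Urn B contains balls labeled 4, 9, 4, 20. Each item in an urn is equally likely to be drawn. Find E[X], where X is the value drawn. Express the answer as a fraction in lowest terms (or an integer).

E[X | Urn A] = (7 + 7 − 5 + 5)/4 = 7/2
E[X | Urn B] = (4 + 9 + 4 + 20)/4 = 37/4
E[X] = (1/3)·7/2 + (2/3)·37/4 = 22/3

22/3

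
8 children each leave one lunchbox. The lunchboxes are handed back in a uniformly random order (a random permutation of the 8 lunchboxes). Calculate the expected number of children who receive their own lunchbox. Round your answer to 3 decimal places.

1.000

Let Xᵢ = 1 if person i gets their own lunchbox. For each i, P(Xᵢ=1) = 1/8.
By linearity of expectation, E[X₁+…+X_8] = 8·(1/8) = 1.
≈ 1.000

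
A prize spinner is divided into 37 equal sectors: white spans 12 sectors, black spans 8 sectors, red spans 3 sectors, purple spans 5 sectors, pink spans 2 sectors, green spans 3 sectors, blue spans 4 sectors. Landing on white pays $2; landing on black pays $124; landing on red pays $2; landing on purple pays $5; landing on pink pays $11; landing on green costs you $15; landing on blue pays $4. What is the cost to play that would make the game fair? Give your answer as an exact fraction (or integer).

E[payout] = (12/37)·2 + (8/37)·124 + (3/37)·2 + (5/37)·5 + (2/37)·11 + (3/37)·(-15) + (4/37)·4 = 1040/37
Fair fee = E[payout] = 1040/37

1040/37 dollars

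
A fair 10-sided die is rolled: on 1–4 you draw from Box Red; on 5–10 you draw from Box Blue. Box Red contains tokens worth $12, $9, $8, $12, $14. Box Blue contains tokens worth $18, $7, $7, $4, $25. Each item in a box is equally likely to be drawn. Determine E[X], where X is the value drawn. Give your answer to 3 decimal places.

E[X | Box Red] = (12 + 9 + 8 + 12 + 14)/5 = 11
E[X | Box Blue] = (18 + 7 + 7 + 4 + 25)/5 = 61/5
E[X] = (2/5)·11 + (3/5)·61/5 = 293/25 ≈ 11.720

$11.720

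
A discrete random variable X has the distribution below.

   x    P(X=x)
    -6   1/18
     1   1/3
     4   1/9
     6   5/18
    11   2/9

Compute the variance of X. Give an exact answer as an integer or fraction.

1640/81

E[X] = (1/18)·(-6) + (1/3)·1 + (1/9)·4 + (5/18)·6 + (2/9)·11 = 41/9
E[X²] = (1/18)·36 + (1/3)·1 + (1/9)·16 + (5/18)·36 + (2/9)·121 = 41
Var(X) = 41 − (41/9)² = 1640/81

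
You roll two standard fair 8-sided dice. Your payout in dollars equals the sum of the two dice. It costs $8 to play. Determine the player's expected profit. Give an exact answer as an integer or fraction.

Distribution of the sum of the two dice: 2 w.p. 1/64, 3 w.p. 1/32, 4 w.p. 3/64, 5 w.p. 1/16, 6 w.p. 5/64, 7 w.p. 3/32, …
E[payout] = (1/64)·2 + (1/32)·3 + (3/64)·4 + (1/16)·5 + (5/64)·6 + (3/32)·7 + (7/64)·8 + (1/8)·9 + (7/64)·10 + (3/32)·11 + (5/64)·12 + (1/16)·13 + (3/64)·14 + (1/32)·15 + (1/64)·16 = 9
Expected profit = 9 − 8 = 1

$1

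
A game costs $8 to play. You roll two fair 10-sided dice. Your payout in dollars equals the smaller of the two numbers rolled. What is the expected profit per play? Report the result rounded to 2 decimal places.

Distribution of the smaller of the two numbers rolled: 1 w.p. 19/100, 2 w.p. 17/100, 3 w.p. 3/20, 4 w.p. 13/100, 5 w.p. 11/100, 6 w.p. 9/100, …
E[payout] = (19/100)·1 + (17/100)·2 + (3/20)·3 + (13/100)·4 + (11/100)·5 + (9/100)·6 + (7/100)·7 + (1/20)·8 + (3/100)·9 + (1/100)·10 = 77/20
Expected profit = 77/20 − 8 = -83/20 ≈ -$4.15

-$4.15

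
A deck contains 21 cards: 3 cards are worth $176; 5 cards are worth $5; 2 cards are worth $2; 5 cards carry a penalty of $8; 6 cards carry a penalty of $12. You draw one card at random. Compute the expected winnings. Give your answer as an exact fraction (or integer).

E[payout] = (3/21)·176 + (5/21)·5 + (2/21)·2 + (5/21)·(-8) + (6/21)·(-12) = 445/21

445/21 dollars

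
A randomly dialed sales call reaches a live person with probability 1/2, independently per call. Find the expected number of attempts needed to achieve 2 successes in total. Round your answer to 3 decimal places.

4.000

By linearity (sum of 2 independent geometric waits), E[trials] = 2/p = 2/(1/2) = 4.
≈ 4.000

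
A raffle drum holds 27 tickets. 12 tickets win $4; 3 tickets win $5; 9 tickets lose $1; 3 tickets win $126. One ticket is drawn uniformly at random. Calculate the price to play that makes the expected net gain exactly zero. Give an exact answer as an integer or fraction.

$16

E[payout] = (12/27)·4 + (3/27)·5 + (9/27)·(-1) + (3/27)·126 = 16
Fair fee = E[payout] = 16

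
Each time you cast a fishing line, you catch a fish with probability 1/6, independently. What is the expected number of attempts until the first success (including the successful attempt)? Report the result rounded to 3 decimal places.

6.000

For a geometric distribution, E[trials] = 1/p = 1/(1/6) = 6.
≈ 6.000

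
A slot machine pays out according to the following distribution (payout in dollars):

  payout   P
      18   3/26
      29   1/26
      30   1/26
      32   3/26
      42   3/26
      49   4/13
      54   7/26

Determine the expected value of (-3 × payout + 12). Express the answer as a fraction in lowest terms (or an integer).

-231/2

E[-3x+12] = (3/26)·(-42) + (1/26)·(-75) + (1/26)·(-78) + (3/26)·(-84) + (3/26)·(-114) + (4/13)·(-135) + (7/26)·(-150)
     = -231/2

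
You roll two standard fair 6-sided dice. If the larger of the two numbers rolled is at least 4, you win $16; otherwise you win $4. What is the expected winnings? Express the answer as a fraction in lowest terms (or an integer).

$13

E[payout] = (1/4)·4 + (3/4)·16 = 13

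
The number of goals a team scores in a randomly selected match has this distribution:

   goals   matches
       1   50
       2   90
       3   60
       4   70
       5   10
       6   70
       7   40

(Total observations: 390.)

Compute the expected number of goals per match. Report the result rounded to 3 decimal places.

Total = 390, so P(goals=1) = 50/390, etc.
E[X] = (5/39)·1 + (3/13)·2 + (2/13)·3 + (7/39)·4 + (1/39)·5 + (7/39)·6 + (4/39)·7
     = 48/13 ≈ 3.692

3.692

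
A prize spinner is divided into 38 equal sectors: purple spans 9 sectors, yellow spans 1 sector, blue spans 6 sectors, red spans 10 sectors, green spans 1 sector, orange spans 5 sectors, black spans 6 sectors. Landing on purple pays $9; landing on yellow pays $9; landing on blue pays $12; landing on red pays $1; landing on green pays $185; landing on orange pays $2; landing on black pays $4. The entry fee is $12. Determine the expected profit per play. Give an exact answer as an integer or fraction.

E[payout] = (9/38)·9 + (1/38)·9 + (6/38)·12 + (10/38)·1 + (1/38)·185 + (5/38)·2 + (6/38)·4 = 391/38
Expected profit = 391/38 − 12 = -65/38

-65/38 dollars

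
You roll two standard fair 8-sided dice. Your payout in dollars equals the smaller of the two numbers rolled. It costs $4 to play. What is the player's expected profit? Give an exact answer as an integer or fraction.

Distribution of the smaller of the two numbers rolled: 1 w.p. 15/64, 2 w.p. 13/64, 3 w.p. 11/64, 4 w.p. 9/64, 5 w.p. 7/64, 6 w.p. 5/64, …
E[payout] = (15/64)·1 + (13/64)·2 + (11/64)·3 + (9/64)·4 + (7/64)·5 + (5/64)·6 + (3/64)·7 + (1/64)·8 = 51/16
Expected profit = 51/16 − 4 = -13/16

-13/16 dollars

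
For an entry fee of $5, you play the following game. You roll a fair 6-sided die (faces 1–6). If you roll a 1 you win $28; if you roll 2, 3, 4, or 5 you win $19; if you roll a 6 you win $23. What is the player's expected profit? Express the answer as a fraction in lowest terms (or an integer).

97/6 dollars

E[payout] = (2/3)·19 + (1/6)·23 + (1/6)·28 = 127/6
Expected profit = 127/6 − 5 = 97/6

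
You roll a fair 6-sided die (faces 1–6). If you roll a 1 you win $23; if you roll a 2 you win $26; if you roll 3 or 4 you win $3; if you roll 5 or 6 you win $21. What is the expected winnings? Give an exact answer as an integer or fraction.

97/6 dollars

E[payout] = (1/3)·3 + (1/3)·21 + (1/6)·23 + (1/6)·26 = 97/6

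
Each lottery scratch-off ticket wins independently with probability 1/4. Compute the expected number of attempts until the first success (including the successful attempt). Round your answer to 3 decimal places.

For a geometric distribution, E[trials] = 1/p = 1/(1/4) = 4.
≈ 4.000

4.000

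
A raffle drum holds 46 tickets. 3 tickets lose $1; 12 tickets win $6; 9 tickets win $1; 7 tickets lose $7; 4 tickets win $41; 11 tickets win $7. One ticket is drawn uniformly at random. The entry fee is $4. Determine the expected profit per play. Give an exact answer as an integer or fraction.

E[payout] = (3/46)·(-1) + (12/46)·6 + (9/46)·1 + (7/46)·(-7) + (4/46)·41 + (11/46)·7 = 135/23
Expected profit = 135/23 − 4 = 43/23

43/23 dollars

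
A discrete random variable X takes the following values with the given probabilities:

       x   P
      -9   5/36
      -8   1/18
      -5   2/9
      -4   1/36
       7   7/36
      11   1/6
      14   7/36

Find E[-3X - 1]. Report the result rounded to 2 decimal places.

E[-3x-1] = (5/36)·26 + (1/18)·23 + (2/9)·14 + (1/36)·11 + (7/36)·(-22) + (1/6)·(-34) + (7/36)·(-43)
     = -10 ≈ -10.00

-10.00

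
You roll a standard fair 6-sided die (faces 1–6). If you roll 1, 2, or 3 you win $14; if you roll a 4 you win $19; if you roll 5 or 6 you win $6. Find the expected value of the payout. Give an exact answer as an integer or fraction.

E[payout] = (1/3)·6 + (1/2)·14 + (1/6)·19 = 73/6

73/6 dollars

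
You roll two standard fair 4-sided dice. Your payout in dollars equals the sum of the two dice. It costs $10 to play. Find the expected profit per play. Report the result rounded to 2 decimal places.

-$5.00

Distribution of the sum of the two dice: 2 w.p. 1/16, 3 w.p. 1/8, 4 w.p. 3/16, 5 w.p. 1/4, 6 w.p. 3/16, 7 w.p. 1/8, …
E[payout] = (1/16)·2 + (1/8)·3 + (3/16)·4 + (1/4)·5 + (3/16)·6 + (1/8)·7 + (1/16)·8 = 5
Expected profit = 5 − 10 = -5 ≈ -$5.00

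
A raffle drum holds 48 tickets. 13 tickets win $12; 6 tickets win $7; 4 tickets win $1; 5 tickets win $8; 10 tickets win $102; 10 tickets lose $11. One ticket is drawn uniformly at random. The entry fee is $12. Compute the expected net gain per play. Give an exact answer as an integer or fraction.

E[payout] = (13/48)·12 + (6/48)·7 + (4/48)·1 + (5/48)·8 + (10/48)·102 + (10/48)·(-11) = 24
Expected profit = 24 − 12 = 12

$12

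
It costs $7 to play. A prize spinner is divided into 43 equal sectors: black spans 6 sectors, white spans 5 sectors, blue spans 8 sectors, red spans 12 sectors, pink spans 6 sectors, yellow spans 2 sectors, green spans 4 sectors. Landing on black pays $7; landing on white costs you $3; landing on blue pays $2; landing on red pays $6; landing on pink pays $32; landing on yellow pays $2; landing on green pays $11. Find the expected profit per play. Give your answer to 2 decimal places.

$1.26

E[payout] = (6/43)·7 + (5/43)·(-3) + (8/43)·2 + (12/43)·6 + (6/43)·32 + (2/43)·2 + (4/43)·11 = 355/43
Expected profit = 355/43 − 7 = 54/43 ≈ $1.26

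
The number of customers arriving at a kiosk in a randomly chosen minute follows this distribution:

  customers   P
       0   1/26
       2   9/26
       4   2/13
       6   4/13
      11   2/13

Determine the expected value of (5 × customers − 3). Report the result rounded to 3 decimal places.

21.231

E[5x-3] = (1/26)·(-3) + (9/26)·7 + (2/13)·17 + (4/13)·27 + (2/13)·52
     = 276/13 ≈ 21.231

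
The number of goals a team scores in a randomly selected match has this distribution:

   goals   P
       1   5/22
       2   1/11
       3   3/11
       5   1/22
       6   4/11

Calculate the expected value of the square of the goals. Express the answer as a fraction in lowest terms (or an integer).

190/11

E[X²] = (5/22)·1 + (1/11)·4 + (3/11)·9 + (1/22)·25 + (4/11)·36
     = 190/11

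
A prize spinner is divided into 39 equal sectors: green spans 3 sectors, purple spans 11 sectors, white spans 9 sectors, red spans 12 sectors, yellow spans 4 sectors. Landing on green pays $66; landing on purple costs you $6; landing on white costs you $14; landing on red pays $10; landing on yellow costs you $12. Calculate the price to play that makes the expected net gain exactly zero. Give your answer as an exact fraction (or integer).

E[payout] = (3/39)·66 + (11/39)·(-6) + (9/39)·(-14) + (12/39)·10 + (4/39)·(-12) = 2
Fair fee = E[payout] = 2

$2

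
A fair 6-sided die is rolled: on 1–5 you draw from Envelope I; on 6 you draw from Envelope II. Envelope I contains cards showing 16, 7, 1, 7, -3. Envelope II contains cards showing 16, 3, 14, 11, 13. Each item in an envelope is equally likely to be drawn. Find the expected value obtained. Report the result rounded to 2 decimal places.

6.57

E[X | Envelope I] = (16 + 7 + 1 + 7 − 3)/5 = 28/5
E[X | Envelope II] = (16 + 3 + 14 + 11 + 13)/5 = 57/5
E[X] = (5/6)·28/5 + (1/6)·57/5 = 197/30 ≈ 6.57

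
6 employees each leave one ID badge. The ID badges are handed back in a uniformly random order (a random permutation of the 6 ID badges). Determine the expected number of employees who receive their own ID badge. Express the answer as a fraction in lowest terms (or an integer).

1

Let Xᵢ = 1 if person i gets their own ID badge. For each i, P(Xᵢ=1) = 1/6.
By linearity of expectation, E[X₁+…+X_6] = 6·(1/6) = 1.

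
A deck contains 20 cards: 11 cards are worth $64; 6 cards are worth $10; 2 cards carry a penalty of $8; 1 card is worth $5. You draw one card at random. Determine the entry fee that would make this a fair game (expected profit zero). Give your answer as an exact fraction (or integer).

E[payout] = (11/20)·64 + (6/20)·10 + (2/20)·(-8) + (1/20)·5 = 753/20
Fair fee = E[payout] = 753/20

753/20 dollars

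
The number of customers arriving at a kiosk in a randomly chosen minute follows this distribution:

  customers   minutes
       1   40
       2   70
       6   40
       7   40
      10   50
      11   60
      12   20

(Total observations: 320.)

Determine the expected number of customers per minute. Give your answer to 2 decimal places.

6.56

Total = 320, so P(customers=1) = 40/320, etc.
E[X] = (1/8)·1 + (7/32)·2 + (1/8)·6 + (1/8)·7 + (5/32)·10 + (3/16)·11 + (1/16)·12
     = 105/16 ≈ 6.56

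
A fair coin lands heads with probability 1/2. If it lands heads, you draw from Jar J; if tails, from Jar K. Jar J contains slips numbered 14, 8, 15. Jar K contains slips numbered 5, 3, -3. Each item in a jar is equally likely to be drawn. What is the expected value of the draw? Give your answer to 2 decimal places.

7.00

E[X | Jar J] = (14 + 8 + 15)/3 = 37/3
E[X | Jar K] = (5 + 3 − 3)/3 = 5/3
E[X] = (1/2)·37/3 + (1/2)·5/3 = 7 ≈ 7.00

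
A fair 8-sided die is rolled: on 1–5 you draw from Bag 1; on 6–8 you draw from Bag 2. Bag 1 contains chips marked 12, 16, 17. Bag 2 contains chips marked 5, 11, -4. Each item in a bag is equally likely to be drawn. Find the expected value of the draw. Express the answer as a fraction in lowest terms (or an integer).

87/8

E[X | Bag 1] = (12 + 16 + 17)/3 = 15
E[X | Bag 2] = (5 + 11 − 4)/3 = 4
E[X] = (5/8)·15 + (3/8)·4 = 87/8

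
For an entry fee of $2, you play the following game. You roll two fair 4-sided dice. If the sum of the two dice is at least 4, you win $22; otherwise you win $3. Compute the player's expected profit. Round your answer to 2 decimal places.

$16.44

E[payout] = (3/16)·3 + (13/16)·22 = 295/16
Expected profit = 295/16 − 2 = 263/16 ≈ $16.44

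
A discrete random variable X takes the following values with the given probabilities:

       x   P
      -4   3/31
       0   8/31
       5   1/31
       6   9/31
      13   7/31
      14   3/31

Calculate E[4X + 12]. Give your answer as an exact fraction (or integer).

E[4x+12] = (3/31)·(-4) + (8/31)·12 + (1/31)·32 + (9/31)·36 + (7/31)·64 + (3/31)·68
     = 1092/31

1092/31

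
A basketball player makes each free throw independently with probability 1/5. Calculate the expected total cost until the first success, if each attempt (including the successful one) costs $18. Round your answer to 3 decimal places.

E[#attempts] = 1/p = 5; E[cost] = 18·5 = 90.
≈ 90.000

$90.000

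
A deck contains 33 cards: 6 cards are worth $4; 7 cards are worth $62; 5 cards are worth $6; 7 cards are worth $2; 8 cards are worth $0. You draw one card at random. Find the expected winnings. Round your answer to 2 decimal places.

$15.21

E[payout] = (6/33)·4 + (7/33)·62 + (5/33)·6 + (7/33)·2 + (8/33)·0 = 502/33
≈ $15.21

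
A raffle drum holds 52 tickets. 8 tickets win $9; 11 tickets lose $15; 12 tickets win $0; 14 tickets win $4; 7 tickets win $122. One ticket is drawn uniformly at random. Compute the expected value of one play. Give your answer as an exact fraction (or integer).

E[payout] = (8/52)·9 + (11/52)·(-15) + (12/52)·0 + (14/52)·4 + (7/52)·122 = 817/52

817/52 dollars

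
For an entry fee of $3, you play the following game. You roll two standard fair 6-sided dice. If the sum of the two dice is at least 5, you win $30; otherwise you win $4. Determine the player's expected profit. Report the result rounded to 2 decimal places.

$22.67

E[payout] = (1/6)·4 + (5/6)·30 = 77/3
Expected profit = 77/3 − 3 = 68/3 ≈ $22.67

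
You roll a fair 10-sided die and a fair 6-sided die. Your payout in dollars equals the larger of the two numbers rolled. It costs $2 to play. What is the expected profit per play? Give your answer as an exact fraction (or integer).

49/12 dollars

Distribution of the larger of the two numbers rolled: 1 w.p. 1/60, 2 w.p. 1/20, 3 w.p. 1/12, 4 w.p. 7/60, 5 w.p. 3/20, 6 w.p. 11/60, …
E[payout] = (1/60)·1 + (1/20)·2 + (1/12)·3 + (7/60)·4 + (3/20)·5 + (11/60)·6 + (1/10)·7 + (1/10)·8 + (1/10)·9 + (1/10)·10 = 73/12
Expected profit = 73/12 − 2 = 49/12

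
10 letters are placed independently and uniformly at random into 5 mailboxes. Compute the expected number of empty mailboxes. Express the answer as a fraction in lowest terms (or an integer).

1048576/1953125

Let Xⱼ=1 if mailbox j is empty. P(Xⱼ=1) = ((5-1)/5)^10 = 1048576/9765625.
By linearity, E[#empty] = 5·1048576/9765625 = 1048576/1953125.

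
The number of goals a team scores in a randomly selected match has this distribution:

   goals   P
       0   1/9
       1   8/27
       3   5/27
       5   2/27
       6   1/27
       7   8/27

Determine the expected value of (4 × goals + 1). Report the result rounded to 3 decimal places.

E[4x+1] = (1/9)·1 + (8/27)·5 + (5/27)·13 + (2/27)·21 + (1/27)·25 + (8/27)·29
     = 407/27 ≈ 15.074

15.074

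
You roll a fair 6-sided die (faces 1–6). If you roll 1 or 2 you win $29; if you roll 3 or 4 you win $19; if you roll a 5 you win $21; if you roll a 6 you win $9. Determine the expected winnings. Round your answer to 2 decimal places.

$21.00

E[payout] = (1/6)·9 + (1/3)·19 + (1/6)·21 + (1/3)·29 = 21
≈ $21.00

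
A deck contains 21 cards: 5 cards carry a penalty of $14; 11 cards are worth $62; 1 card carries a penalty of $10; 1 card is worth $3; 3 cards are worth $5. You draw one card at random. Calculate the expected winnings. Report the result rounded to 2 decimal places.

$29.52

E[payout] = (5/21)·(-14) + (11/21)·62 + (1/21)·(-10) + (1/21)·3 + (3/21)·5 = 620/21
≈ $29.52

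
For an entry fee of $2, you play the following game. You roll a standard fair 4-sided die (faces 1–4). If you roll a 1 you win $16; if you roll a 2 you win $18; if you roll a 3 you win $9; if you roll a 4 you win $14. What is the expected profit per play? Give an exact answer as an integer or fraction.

E[payout] = (1/4)·9 + (1/4)·14 + (1/4)·16 + (1/4)·18 = 57/4
Expected profit = 57/4 − 2 = 49/4

49/4 dollars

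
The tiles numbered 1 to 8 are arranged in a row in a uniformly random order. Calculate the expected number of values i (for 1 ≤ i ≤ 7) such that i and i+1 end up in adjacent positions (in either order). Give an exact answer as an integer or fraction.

For each i ∈ {1,…,7}, let Xᵢ = 1 if i and i+1 are adjacent. P(Xᵢ=1) = 2·(8−1)!/8! = 2/8.
By linearity, E[ΣXᵢ] = (7)·(2/8) = 7/4.

7/4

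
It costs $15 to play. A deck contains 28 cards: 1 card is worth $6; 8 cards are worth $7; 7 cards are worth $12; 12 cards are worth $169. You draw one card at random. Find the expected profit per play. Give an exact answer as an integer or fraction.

877/14 dollars

E[payout] = (1/28)·6 + (8/28)·7 + (7/28)·12 + (12/28)·169 = 1087/14
Expected profit = 1087/14 − 15 = 877/14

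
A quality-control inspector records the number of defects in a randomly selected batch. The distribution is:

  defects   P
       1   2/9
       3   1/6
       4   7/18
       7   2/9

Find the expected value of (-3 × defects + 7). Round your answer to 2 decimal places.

E[-3x+7] = (2/9)·4 + (1/6)·(-2) + (7/18)·(-5) + (2/9)·(-14)
     = -9/2 ≈ -4.50

-4.50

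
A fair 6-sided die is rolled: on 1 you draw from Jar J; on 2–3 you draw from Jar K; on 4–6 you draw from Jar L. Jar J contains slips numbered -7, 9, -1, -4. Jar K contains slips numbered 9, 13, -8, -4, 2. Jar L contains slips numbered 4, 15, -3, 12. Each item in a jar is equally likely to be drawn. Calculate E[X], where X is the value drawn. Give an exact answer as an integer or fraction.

E[X | Jar J] = (-7 + 9 − 1 − 4)/4 = -3/4
E[X | Jar K] = (9 + 13 − 8 − 4 + 2)/5 = 12/5
E[X | Jar L] = (4 + 15 − 3 + 12)/4 = 7
E[X] = (1/6)·(-3/4) + (1/3)·12/5 + (1/2)·7 = 167/40

167/40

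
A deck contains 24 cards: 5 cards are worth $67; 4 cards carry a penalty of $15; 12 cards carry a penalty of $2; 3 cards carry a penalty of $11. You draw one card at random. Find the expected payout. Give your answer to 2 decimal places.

E[payout] = (5/24)·67 + (4/24)·(-15) + (12/24)·(-2) + (3/24)·(-11) = 109/12
≈ $9.08

$9.08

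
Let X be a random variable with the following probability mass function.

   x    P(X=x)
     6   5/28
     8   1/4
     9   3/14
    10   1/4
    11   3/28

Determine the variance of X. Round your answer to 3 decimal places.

2.432

E[X] = (5/28)·6 + (1/4)·8 + (3/14)·9 + (1/4)·10 + (3/28)·11 = 243/28
E[X²] = (5/28)·36 + (1/4)·64 + (3/14)·81 + (1/4)·100 + (3/28)·121 = 311/4
Var(X) = 311/4 − (243/28)² = 1907/784 ≈ 2.432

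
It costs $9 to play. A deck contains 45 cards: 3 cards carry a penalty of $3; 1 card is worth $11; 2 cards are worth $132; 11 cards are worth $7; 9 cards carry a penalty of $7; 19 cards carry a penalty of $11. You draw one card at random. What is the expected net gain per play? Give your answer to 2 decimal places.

E[payout] = (3/45)·(-3) + (1/45)·11 + (2/45)·132 + (11/45)·7 + (9/45)·(-7) + (19/45)·(-11) = 71/45
Expected profit = 71/45 − 9 = -334/45 ≈ -$7.42

-$7.42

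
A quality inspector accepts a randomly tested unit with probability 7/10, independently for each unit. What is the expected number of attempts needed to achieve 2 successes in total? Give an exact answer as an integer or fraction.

By linearity (sum of 2 independent geometric waits), E[trials] = 2/p = 2/(7/10) = 20/7.

20/7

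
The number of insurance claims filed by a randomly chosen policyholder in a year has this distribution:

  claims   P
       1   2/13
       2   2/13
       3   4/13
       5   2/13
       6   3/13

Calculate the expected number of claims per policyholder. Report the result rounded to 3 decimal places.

3.538

E[X] = (2/13)·1 + (2/13)·2 + (4/13)·3 + (2/13)·5 + (3/13)·6
     = 46/13 ≈ 3.538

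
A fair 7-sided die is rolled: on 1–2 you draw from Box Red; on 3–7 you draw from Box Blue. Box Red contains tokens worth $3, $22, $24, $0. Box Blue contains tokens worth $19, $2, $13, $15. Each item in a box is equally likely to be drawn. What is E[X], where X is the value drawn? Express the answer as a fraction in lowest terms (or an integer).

49/4 dollars

E[X | Box Red] = (3 + 22 + 24 + 0)/4 = 49/4
E[X | Box Blue] = (19 + 2 + 13 + 15)/4 = 49/4
E[X] = (2/7)·49/4 + (5/7)·49/4 = 49/4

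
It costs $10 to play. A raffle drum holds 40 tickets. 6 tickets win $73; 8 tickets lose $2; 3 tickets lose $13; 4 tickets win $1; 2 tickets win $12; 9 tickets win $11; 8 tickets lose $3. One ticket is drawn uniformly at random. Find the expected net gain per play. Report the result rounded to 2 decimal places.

E[payout] = (6/40)·73 + (8/40)·(-2) + (3/40)·(-13) + (4/40)·1 + (2/40)·12 + (9/40)·11 + (8/40)·(-3) = 243/20
Expected profit = 243/20 − 10 = 43/20 ≈ $2.15

$2.15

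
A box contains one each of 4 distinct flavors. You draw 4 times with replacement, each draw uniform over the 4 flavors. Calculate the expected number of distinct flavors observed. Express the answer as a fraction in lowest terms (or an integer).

175/64

Let Xⱼ=1 if type j appears at least once. P(Xⱼ=1) = 1 − ((4−1)/4)^4 = 175/256.
E[#distinct] = 4·175/256 = 175/64.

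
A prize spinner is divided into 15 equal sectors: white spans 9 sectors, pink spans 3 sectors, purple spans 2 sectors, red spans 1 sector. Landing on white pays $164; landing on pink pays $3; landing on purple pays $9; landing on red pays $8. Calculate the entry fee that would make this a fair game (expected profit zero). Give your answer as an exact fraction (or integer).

1511/15 dollars

E[payout] = (9/15)·164 + (3/15)·3 + (2/15)·9 + (1/15)·8 = 1511/15
Fair fee = E[payout] = 1511/15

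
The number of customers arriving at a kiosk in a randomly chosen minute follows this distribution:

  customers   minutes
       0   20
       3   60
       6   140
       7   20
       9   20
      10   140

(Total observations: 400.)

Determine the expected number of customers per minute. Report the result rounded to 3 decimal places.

Total = 400, so P(customers=0) = 20/400, etc.
E[X] = (1/20)·0 + (3/20)·3 + (7/20)·6 + (1/20)·7 + (1/20)·9 + (7/20)·10
     = 137/20 ≈ 6.850

6.850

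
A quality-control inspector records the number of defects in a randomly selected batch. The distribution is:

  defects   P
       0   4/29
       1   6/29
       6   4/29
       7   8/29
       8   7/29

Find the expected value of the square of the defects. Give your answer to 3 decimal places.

34.138

E[X²] = (4/29)·0 + (6/29)·1 + (4/29)·36 + (8/29)·49 + (7/29)·64
     = 990/29 ≈ 34.138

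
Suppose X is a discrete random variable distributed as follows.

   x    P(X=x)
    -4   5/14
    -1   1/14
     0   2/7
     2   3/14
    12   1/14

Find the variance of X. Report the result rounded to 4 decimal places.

E[X] = (5/14)·(-4) + (1/14)·(-1) + (2/7)·0 + (3/14)·2 + (1/14)·12 = -3/14
E[X²] = (5/14)·16 + (1/14)·1 + (2/7)·0 + (3/14)·4 + (1/14)·144 = 237/14
Var(X) = 237/14 − (-3/14)² = 3309/196 ≈ 16.8827

16.8827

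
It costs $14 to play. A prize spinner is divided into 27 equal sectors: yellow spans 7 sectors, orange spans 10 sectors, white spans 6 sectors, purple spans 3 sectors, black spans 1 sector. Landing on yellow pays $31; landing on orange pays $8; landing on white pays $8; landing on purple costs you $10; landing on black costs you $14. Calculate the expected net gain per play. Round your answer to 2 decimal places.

-$2.85

E[payout] = (7/27)·31 + (10/27)·8 + (6/27)·8 + (3/27)·(-10) + (1/27)·(-14) = 301/27
Expected profit = 301/27 − 14 = -77/27 ≈ -$2.85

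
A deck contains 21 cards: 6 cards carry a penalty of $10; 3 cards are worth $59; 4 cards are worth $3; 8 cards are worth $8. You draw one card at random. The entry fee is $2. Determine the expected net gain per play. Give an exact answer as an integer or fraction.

E[payout] = (6/21)·(-10) + (3/21)·59 + (4/21)·3 + (8/21)·8 = 193/21
Expected profit = 193/21 − 2 = 151/21

151/21 dollars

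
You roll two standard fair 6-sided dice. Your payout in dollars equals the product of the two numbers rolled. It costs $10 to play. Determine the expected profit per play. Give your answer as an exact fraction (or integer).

9/4 dollars

Distribution of the product of the two numbers rolled: 1 w.p. 1/36, 2 w.p. 1/18, 3 w.p. 1/18, 4 w.p. 1/12, 5 w.p. 1/18, 6 w.p. 1/9, …
E[payout] = (1/36)·1 + (1/18)·2 + (1/18)·3 + (1/12)·4 + (1/18)·5 + (1/9)·6 + (1/18)·8 + (1/36)·9 + (1/18)·10 + (1/9)·12 + (1/18)·15 + (1/36)·16 + (1/18)·18 + (1/18)·20 + (1/18)·24 + (1/36)·25 + (1/18)·30 + (1/36)·36 = 49/4
Expected profit = 49/4 − 10 = 9/4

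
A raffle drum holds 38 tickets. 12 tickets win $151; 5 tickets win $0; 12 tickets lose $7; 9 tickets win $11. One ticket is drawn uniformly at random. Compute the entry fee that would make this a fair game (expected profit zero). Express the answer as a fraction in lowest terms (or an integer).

1827/38 dollars

E[payout] = (12/38)·151 + (5/38)·0 + (12/38)·(-7) + (9/38)·11 = 1827/38
Fair fee = E[payout] = 1827/38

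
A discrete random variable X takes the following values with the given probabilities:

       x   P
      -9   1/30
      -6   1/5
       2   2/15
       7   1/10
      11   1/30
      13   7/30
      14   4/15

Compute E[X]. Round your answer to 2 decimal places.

E[X] = (1/30)·(-9) + (1/5)·(-6) + (2/15)·2 + (1/10)·7 + (1/30)·11 + (7/30)·13 + (4/15)·14
     = 33/5 ≈ 6.60

6.60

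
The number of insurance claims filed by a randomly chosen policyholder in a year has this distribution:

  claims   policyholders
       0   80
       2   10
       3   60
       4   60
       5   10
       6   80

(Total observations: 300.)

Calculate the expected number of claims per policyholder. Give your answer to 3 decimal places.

3.233

Total = 300, so P(claims=0) = 80/300, etc.
E[X] = (4/15)·0 + (1/30)·2 + (1/5)·3 + (1/5)·4 + (1/30)·5 + (4/15)·6
     = 97/30 ≈ 3.233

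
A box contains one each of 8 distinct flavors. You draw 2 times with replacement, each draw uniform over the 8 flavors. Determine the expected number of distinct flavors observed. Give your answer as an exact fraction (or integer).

Let Xⱼ=1 if type j appears at least once. P(Xⱼ=1) = 1 − ((8−1)/8)^2 = 15/64.
E[#distinct] = 8·15/64 = 15/8.

15/8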